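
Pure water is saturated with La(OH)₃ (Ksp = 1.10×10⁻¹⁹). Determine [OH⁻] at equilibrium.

La(OH)₃(s) ⇌ La³⁺(aq) + 3 OH⁻(aq)
If s mol/L of La(OH)₃ dissolves, [La³⁺] = s and [OH⁻] = 3s.
Ksp = [La³⁺][OH⁻]^3 = s · (3s)^3 = 27s^4 = 1.10×10⁻¹⁹
s = 7.99×10⁻⁶ mol L⁻¹
[OH⁻] = 3s = 2.40×10⁻⁵ mol L⁻¹

2.40×10⁻⁵ M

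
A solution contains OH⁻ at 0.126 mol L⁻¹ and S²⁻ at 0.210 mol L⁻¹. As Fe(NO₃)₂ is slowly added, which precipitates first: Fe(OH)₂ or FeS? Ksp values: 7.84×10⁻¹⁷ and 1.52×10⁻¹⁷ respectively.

A salt starts to precipitate once the ion product Q reaches its Ksp.
For Fe(OH)₂: [Fe²⁺] = (Ksp/[OH⁻]^2) = 4.94×10⁻¹⁵ mol L⁻¹
For FeS: [Fe²⁺] = (Ksp/[S²⁻]) = 7.24×10⁻¹⁷ mol L⁻¹
Since FeS needs less Fe²⁺ to reach saturation, it precipitates first.

FeS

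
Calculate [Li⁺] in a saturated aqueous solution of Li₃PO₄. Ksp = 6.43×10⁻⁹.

1.18×10⁻² M

Li₃PO₄(s) ⇌ 3 Li⁺(aq) + PO₄³⁻(aq)
For each mole of Li₃PO₄ that dissolves per liter, [Li⁺] = 3s and [PO₄³⁻] = s; let s denote this solubility.
Ksp = [Li⁺]^3[PO₄³⁻] = (3s)^3 · s = 27s^4 = 6.43×10⁻⁹
s = 3.93×10⁻³ M
[Li⁺] = 3s = 1.18×10⁻² M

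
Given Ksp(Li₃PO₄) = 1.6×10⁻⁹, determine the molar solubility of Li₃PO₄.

Li₃PO₄(s) ⇌ 3 Li⁺(aq) + PO₄³⁻(aq)
If s mol/L of Li₃PO₄ dissolves, [Li⁺] = 3s and [PO₄³⁻] = s.
Ksp = [Li⁺]^3[PO₄³⁻] = (3s)^3 · s = 27s^4
27s^4 = 1.6×10⁻⁹  ⇒  s^4 = 5.9×10⁻¹¹
s = 2.8×10⁻³ mol L⁻¹

2.8×10⁻³ M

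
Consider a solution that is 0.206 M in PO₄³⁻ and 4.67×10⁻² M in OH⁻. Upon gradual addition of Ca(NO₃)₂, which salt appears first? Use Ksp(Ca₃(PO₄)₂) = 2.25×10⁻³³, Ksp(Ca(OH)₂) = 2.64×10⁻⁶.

The threshold for precipitation is Q = Ksp.
For Ca₃(PO₄)₂: [Ca²⁺] = (Ksp/[PO₄³⁻]^2)^(1/3) = 3.76×10⁻¹¹ M
For Ca(OH)₂: [Ca²⁺] = (Ksp/[OH⁻]^2) = 1.21×10⁻³ M
Since Ca₃(PO₄)₂ needs less Ca²⁺ to reach saturation, it precipitates first.

Ca₃(PO₄)₂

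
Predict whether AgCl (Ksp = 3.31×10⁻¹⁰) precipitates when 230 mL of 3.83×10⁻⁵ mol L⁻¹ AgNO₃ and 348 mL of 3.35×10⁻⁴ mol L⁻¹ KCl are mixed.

Yes

Total volume after mixing = 230 + 348 = 578 mL.
[Ag⁺] = (3.83×10⁻⁵)(230)/578 = 1.52×10⁻⁵ mol L⁻¹
[Cl⁻] = (3.35×10⁻⁴)(348)/578 = 2.02×10⁻⁴ mol L⁻¹
Q = [Ag⁺][Cl⁻] = 3.07×10⁻⁹
Because Q > Ksp (3.07×10⁻⁹ vs 3.31×10⁻¹⁰), a precipitate of AgCl forms.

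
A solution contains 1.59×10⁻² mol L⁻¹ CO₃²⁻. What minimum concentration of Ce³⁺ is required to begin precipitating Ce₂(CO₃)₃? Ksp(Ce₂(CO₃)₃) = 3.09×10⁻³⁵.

Precipitation begins when Q = Ksp.
Ce₂(CO₃)₃(s) ⇌ 2 Ce³⁺(aq) + 3 CO₃²⁻(aq)
Ksp = [Ce³⁺]^2[CO₃²⁻]^3 = [Ce³⁺]^2(1.59×10⁻²)^3
[Ce³⁺]^2 = 3.09×10⁻³⁵ / (1.59×10⁻²)^3 = 7.69×10⁻³⁰
[Ce³⁺] = 2.77×10⁻¹⁵ mol L⁻¹

2.77×10⁻¹⁵ M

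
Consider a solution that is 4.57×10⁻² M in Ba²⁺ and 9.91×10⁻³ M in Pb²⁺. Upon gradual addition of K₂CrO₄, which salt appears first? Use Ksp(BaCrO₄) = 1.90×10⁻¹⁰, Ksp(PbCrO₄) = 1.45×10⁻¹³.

PbCrO₄

Precipitation begins when Q = Ksp.
For BaCrO₄: [CrO₄²⁻] = (Ksp/[Ba²⁺]) = 4.16×10⁻⁹ M
For PbCrO₄: [CrO₄²⁻] = (Ksp/[Pb²⁺]) = 1.46×10⁻¹¹ M
PbCrO₄ requires the lower [CrO₄²⁻], so it precipitates first.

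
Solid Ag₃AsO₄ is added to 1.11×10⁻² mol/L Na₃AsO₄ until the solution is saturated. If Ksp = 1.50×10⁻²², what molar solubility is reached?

7.94×10⁻⁸ M

Ag₃AsO₄(s) ⇌ 3 Ag⁺(aq) + AsO₄³⁻(aq)
With AsO₄³⁻ already at 1.11×10⁻² mol/L and s small, take [AsO₄³⁻] ≈ 1.11×10⁻² mol/L and [Ag⁺] = 3s.
Ksp = [Ag⁺]^3[AsO₄³⁻] = (3s)^3(1.11×10⁻²)
(3s)^3 = 1.50×10⁻²² / (1.11×10⁻²) = 1.35×10⁻²⁰
s = 7.94×10⁻⁸ mol/L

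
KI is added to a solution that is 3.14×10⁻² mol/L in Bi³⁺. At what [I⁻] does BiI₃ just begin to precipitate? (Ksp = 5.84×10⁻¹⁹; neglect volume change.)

Each salt precipitates once Q = Ksp for that salt.
BiI₃(s) ⇌ Bi³⁺(aq) + 3 I⁻(aq)
Ksp = [Bi³⁺][I⁻]^3 = [I⁻]^3(3.14×10⁻²)
[I⁻]^3 = 5.84×10⁻¹⁹ / (3.14×10⁻²) = 1.86×10⁻¹⁷
[I⁻] = 2.65×10⁻⁶ mol/L

2.65×10⁻⁶ M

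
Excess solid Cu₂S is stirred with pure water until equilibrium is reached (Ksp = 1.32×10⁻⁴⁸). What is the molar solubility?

Cu₂S(s) ⇌ 2 Cu⁺(aq) + S²⁻(aq)
With molar solubility s: [Cu⁺] = 2s, [S²⁻] = s.
Ksp = [Cu⁺]^2[S²⁻] = (2s)^2 · s = 4s^3
4s^3 = 1.32×10⁻⁴⁸  ⇒  s^3 = 3.30×10⁻⁴⁹
Taking the 3rd root, s = 6.91×10⁻¹⁷ mol/L.

6.91×10⁻¹⁷ M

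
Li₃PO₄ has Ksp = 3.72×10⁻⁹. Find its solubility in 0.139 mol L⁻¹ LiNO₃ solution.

Li₃PO₄(s) ⇌ 3 Li⁺(aq) + PO₄³⁻(aq)
With Li⁺ already at 0.139 mol L⁻¹ and s small, take [Li⁺] ≈ 0.139 mol L⁻¹ and [PO₄³⁻] = s.
Ksp = [Li⁺]^3[PO₄³⁻] = (0.139)^3s
s = 3.72×10⁻⁹ / (0.139)^3 = 1.39×10⁻⁶
s = 1.39×10⁻⁶ mol L⁻¹

1.39×10⁻⁶ M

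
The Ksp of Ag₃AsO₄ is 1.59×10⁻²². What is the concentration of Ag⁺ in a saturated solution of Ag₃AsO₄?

Ag₃AsO₄(s) ⇌ 3 Ag⁺(aq) + AsO₄³⁻(aq)
For each mole of Ag₃AsO₄ that dissolves per liter, [Ag⁺] = 3s and [AsO₄³⁻] = s; let s denote this solubility.
Ksp = [Ag⁺]^3[AsO₄³⁻] = (3s)^3 · s = 27s^4 = 1.59×10⁻²²
s = 1.56×10⁻⁶ M
[Ag⁺] = 3s = 4.67×10⁻⁶ M

4.67×10⁻⁶ M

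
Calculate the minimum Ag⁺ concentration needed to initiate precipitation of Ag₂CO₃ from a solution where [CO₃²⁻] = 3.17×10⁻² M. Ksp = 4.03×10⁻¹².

Each salt precipitates once Q = Ksp for that salt.
Ag₂CO₃(s) ⇌ 2 Ag⁺(aq) + CO₃²⁻(aq)
Ksp = [Ag⁺]^2[CO₃²⁻] = [Ag⁺]^2(3.17×10⁻²)
[Ag⁺]^2 = 4.03×10⁻¹² / (3.17×10⁻²) = 1.27×10⁻¹⁰
[Ag⁺] = 1.13×10⁻⁵ M

1.13×10⁻⁵ M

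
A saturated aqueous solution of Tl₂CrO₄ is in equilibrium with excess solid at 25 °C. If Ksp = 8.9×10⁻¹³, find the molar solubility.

Tl₂CrO₄(s) ⇌ 2 Tl⁺(aq) + CrO₄²⁻(aq)
With molar solubility s: [Tl⁺] = 2s, [CrO₄²⁻] = s.
Ksp = [Tl⁺]^2[CrO₄²⁻] = (2s)^2 · s = 4s^3
4s^3 = 8.9×10⁻¹³  ⇒  s^3 = 2.2×10⁻¹³
s = 6.1×10⁻⁵ mol L⁻¹

6.1×10⁻⁵ M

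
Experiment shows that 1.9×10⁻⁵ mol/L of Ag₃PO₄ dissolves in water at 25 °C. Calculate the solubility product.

Ksp = 3.5×10⁻¹⁸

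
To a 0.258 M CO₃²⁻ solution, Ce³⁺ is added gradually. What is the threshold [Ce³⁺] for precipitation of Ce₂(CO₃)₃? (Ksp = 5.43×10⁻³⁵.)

5.62×10⁻¹⁷ M

The threshold for precipitation is Q = Ksp.
Ce₂(CO₃)₃(s) ⇌ 2 Ce³⁺(aq) + 3 CO₃²⁻(aq)
Ksp = [Ce³⁺]^2[CO₃²⁻]^3 = [Ce³⁺]^2(0.258)^3
[Ce³⁺]^2 = 5.43×10⁻³⁵ / (0.258)^3 = 3.16×10⁻³³
[Ce³⁺] = 5.62×10⁻¹⁷ M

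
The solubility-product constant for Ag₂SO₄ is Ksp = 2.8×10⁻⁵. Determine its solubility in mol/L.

1.9×10⁻² M

Ag₂SO₄(s) ⇌ 2 Ag⁺(aq) + SO₄²⁻(aq)
Let s be the molar solubility. Then [Ag⁺] = 2s and [SO₄²⁻] = s.
Ksp = [Ag⁺]^2[SO₄²⁻] = (2s)^2 · s = 4s^3
4s^3 = 2.8×10⁻⁵  ⇒  s^3 = 7.0×10⁻⁶
s = 1.9×10⁻² mol/L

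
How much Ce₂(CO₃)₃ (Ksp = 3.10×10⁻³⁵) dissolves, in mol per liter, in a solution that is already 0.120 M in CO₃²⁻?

6.70×10⁻¹⁷ M

Ce₂(CO₃)₃(s) ⇌ 2 Ce³⁺(aq) + 3 CO₃²⁻(aq)
The solution already contains CO₃²⁻ at 0.120 M. Let s be the molar solubility of Ce₂(CO₃)₃.
[CO₃²⁻] ≈ 0.120 M (common ion dominates); [Ce³⁺] = 2s.
Ksp = [Ce³⁺]^2[CO₃²⁻]^3 = (2s)^2(0.120)^3
(2s)^2 = 3.10×10⁻³⁵ / (0.120)^3 = 1.79×10⁻³²
s = 6.70×10⁻¹⁷ M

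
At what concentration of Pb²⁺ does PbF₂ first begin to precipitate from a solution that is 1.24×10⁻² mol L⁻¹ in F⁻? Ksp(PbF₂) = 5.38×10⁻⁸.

Precipitation of each salt begins when its ion product equals Ksp.
PbF₂(s) ⇌ Pb²⁺(aq) + 2 F⁻(aq)
Ksp = [Pb²⁺][F⁻]^2 = [Pb²⁺](1.24×10⁻²)^2
[Pb²⁺] = 5.38×10⁻⁸ / (1.24×10⁻²)^2 = 3.50×10⁻⁴
[Pb²⁺] = 3.50×10⁻⁴ mol L⁻¹

3.50×10⁻⁴ M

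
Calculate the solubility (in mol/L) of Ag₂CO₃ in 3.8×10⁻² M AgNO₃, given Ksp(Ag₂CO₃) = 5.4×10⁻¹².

Ag₂CO₃(s) ⇌ 2 Ag⁺(aq) + CO₃²⁻(aq)
Let s be the solubility of Ag₂CO₃ here. The common ion gives [Ag⁺] ≈ 3.8×10⁻² M, and [CO₃²⁻] = s.
Ksp = [Ag⁺]^2[CO₃²⁻] = (3.8×10⁻²)^2s
s = 5.4×10⁻¹² / (3.8×10⁻²)^2 = 3.7×10⁻⁹
s = 3.7×10⁻⁹ M

3.7×10⁻⁹ M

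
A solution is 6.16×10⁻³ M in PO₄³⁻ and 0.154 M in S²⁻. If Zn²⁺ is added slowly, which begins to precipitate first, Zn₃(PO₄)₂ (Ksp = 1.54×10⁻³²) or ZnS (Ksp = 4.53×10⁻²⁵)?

The threshold for precipitation is Q = Ksp.
For Zn₃(PO₄)₂: [Zn²⁺] = (Ksp/[PO₄³⁻]^2)^(1/3) = 7.40×10⁻¹⁰ M
For ZnS: [Zn²⁺] = (Ksp/[S²⁻]) = 2.94×10⁻²⁴ M
ZnS requires the lower [Zn²⁺], so it precipitates first.

ZnS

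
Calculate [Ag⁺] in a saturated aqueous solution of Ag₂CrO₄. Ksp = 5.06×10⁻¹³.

1.00×10⁻⁴ M

Ag₂CrO₄(s) ⇌ 2 Ag⁺(aq) + CrO₄²⁻(aq)
With molar solubility s: [Ag⁺] = 2s, [CrO₄²⁻] = s.
Ksp = [Ag⁺]^2[CrO₄²⁻] = (2s)^2 · s = 4s^3 = 5.06×10⁻¹³
s = 5.02×10⁻⁵ M
[Ag⁺] = 2s = 1.00×10⁻⁴ M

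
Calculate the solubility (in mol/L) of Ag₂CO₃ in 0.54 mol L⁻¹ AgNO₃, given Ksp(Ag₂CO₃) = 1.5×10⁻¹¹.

5.1×10⁻¹¹ M

Ag₂CO₃(s) ⇌ 2 Ag⁺(aq) + CO₃²⁻(aq)
With Ag⁺ already at 0.54 mol L⁻¹ and s small, take [Ag⁺] ≈ 0.54 mol L⁻¹ and [CO₃²⁻] = s.
Ksp = [Ag⁺]^2[CO₃²⁻] = (0.54)^2s
s = 1.5×10⁻¹¹ / (0.54)^2 = 5.1×10⁻¹¹
s = 5.1×10⁻¹¹ mol L⁻¹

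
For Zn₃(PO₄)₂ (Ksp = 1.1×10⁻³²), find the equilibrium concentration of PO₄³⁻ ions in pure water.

3.2×10⁻⁷ M

Zn₃(PO₄)₂(s) ⇌ 3 Zn²⁺(aq) + 2 PO₄³⁻(aq)
For each mole of Zn₃(PO₄)₂ that dissolves per liter, [Zn²⁺] = 3s and [PO₄³⁻] = 2s; let s denote this solubility.
Ksp = [Zn²⁺]^3[PO₄³⁻]^2 = (3s)^3 · (2s)^2 = 108s^5 = 1.1×10⁻³²
s = 1.6×10⁻⁷ M
[PO₄³⁻] = 2s = 3.2×10⁻⁷ M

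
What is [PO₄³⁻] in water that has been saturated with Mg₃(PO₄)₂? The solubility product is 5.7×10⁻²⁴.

1.8×10⁻⁵ M

Mg₃(PO₄)₂(s) ⇌ 3 Mg²⁺(aq) + 2 PO₄³⁻(aq)
Let s be the molar solubility. Then [Mg²⁺] = 3s and [PO₄³⁻] = 2s.
Ksp = [Mg²⁺]^3[PO₄³⁻]^2 = (3s)^3 · (2s)^2 = 108s^5 = 5.7×10⁻²⁴
s = 8.8×10⁻⁶ mol L⁻¹
[PO₄³⁻] = 2s = 1.8×10⁻⁵ mol L⁻¹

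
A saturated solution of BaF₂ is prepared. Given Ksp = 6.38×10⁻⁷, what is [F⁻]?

1.08×10⁻² M

BaF₂(s) ⇌ Ba²⁺(aq) + 2 F⁻(aq)
If s mol/L of BaF₂ dissolves, [Ba²⁺] = s and [F⁻] = 2s.
Ksp = [Ba²⁺][F⁻]^2 = s · (2s)^2 = 4s^3 = 6.38×10⁻⁷
s = 5.42×10⁻³ mol/L
[F⁻] = 2s = 1.08×10⁻² mol/L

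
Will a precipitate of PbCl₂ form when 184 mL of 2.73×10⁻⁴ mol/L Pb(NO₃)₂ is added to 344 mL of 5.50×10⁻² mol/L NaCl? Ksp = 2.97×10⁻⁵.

After mixing, V = 184 mL + 344 mL = 528 mL.
[Pb²⁺] = (2.73×10⁻⁴)(184)/528 = 9.51×10⁻⁵ mol/L
[Cl⁻] = (5.50×10⁻²)(344)/528 = 3.58×10⁻² mol/L
Q = [Pb²⁺][Cl⁻]^2 = 1.22×10⁻⁷
Since Q (1.22×10⁻⁷) is less than Ksp (2.97×10⁻⁵), no PbCl₂ precipitates.

No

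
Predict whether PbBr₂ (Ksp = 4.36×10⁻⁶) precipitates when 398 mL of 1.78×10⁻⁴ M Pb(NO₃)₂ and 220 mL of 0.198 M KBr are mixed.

No

After mixing, V = 398 mL + 220 mL = 618 mL.
[Pb²⁺] = (1.78×10⁻⁴)(398)/618 = 1.15×10⁻⁴ M
[Br⁻] = (0.198)(220)/618 = 7.05×10⁻² M
Q = [Pb²⁺][Br⁻]^2 = 5.70×10⁻⁷
Since Q (5.70×10⁻⁷) is less than Ksp (4.36×10⁻⁶), no PbBr₂ precipitates.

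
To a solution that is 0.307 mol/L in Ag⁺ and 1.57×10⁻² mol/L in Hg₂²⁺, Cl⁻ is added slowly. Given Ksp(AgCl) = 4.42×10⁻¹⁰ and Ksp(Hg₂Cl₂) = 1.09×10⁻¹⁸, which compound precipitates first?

Precipitation begins when Q = Ksp.
For AgCl: [Cl⁻] = (Ksp/[Ag⁺]) = 1.44×10⁻⁹ mol/L
For Hg₂Cl₂: [Cl⁻] = (Ksp/[Hg₂²⁺])^(1/2) = 8.33×10⁻⁹ mol/L
Since AgCl needs less Cl⁻ to reach saturation, it precipitates first.

AgCl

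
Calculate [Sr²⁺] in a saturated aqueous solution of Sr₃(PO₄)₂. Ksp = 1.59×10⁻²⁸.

Sr₃(PO₄)₂(s) ⇌ 3 Sr²⁺(aq) + 2 PO₄³⁻(aq)
For each mole of Sr₃(PO₄)₂ that dissolves per liter, [Sr²⁺] = 3s and [PO₄³⁻] = 2s; let s denote this solubility.
Ksp = [Sr²⁺]^3[PO₄³⁻]^2 = (3s)^3 · (2s)^2 = 108s^5 = 1.59×10⁻²⁸
s = 1.08×10⁻⁶ mol L⁻¹
[Sr²⁺] = 3s = 3.24×10⁻⁶ mol L⁻¹

3.24×10⁻⁶ M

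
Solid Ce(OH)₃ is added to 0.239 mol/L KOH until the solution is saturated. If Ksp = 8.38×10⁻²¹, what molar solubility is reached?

6.14×10⁻¹⁹ M

Ce(OH)₃(s) ⇌ Ce³⁺(aq) + 3 OH⁻(aq)
With OH⁻ already at 0.239 mol/L and s small, take [OH⁻] ≈ 0.239 mol/L and [Ce³⁺] = s.
Ksp = [Ce³⁺][OH⁻]^3 = s(0.239)^3
s = 8.38×10⁻²¹ / (0.239)^3 = 6.14×10⁻¹⁹
s = 6.14×10⁻¹⁹ mol/L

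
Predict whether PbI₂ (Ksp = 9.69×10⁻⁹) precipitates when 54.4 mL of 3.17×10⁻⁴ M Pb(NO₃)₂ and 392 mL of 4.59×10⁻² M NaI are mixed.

Yes

Total volume after mixing = 54.4 + 392 = 446.4 mL.
[Pb²⁺] = (3.17×10⁻⁴)(54.4)/446.4 = 3.86×10⁻⁵ M
[I⁻] = (4.59×10⁻²)(392)/446.4 = 4.03×10⁻² M
Q = [Pb²⁺][I⁻]^2 = 6.28×10⁻⁸
Because Q > Ksp (6.28×10⁻⁸ vs 9.69×10⁻⁹), a precipitate of PbI₂ forms.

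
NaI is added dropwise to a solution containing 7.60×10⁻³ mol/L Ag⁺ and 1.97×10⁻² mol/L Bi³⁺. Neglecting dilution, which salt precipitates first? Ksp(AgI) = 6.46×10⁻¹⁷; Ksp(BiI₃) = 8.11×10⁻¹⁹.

A salt starts to precipitate once the ion product Q reaches its Ksp.
For AgI: [I⁻] = (Ksp/[Ag⁺]) = 8.50×10⁻¹⁵ mol/L
For BiI₃: [I⁻] = (Ksp/[Bi³⁺])^(1/3) = 3.45×10⁻⁶ mol/L
The smaller threshold [I⁻] is reached first, so AgI precipitates first.

AgI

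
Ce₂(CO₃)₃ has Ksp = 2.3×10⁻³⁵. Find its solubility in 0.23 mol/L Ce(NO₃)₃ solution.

2.5×10⁻¹² M

Ce₂(CO₃)₃(s) ⇌ 2 Ce³⁺(aq) + 3 CO₃²⁻(aq)
With Ce³⁺ already at 0.23 mol/L and s small, take [Ce³⁺] ≈ 0.23 mol/L and [CO₃²⁻] = 3s.
Ksp = [Ce³⁺]^2[CO₃²⁻]^3 = (0.23)^2(3s)^3
(3s)^3 = 2.3×10⁻³⁵ / (0.23)^2 = 4.3×10⁻³⁴
s = 2.5×10⁻¹² mol/L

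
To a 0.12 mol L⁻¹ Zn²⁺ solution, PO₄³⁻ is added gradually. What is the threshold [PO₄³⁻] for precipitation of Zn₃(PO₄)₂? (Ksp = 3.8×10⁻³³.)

1.5×10⁻¹⁵ M

Each salt precipitates once Q = Ksp for that salt.
Zn₃(PO₄)₂(s) ⇌ 3 Zn²⁺(aq) + 2 PO₄³⁻(aq)
Ksp = [Zn²⁺]^3[PO₄³⁻]^2 = [PO₄³⁻]^2(0.12)^3
[PO₄³⁻]^2 = 3.8×10⁻³³ / (0.12)^3 = 2.2×10⁻³⁰
[PO₄³⁻] = 1.5×10⁻¹⁵ mol L⁻¹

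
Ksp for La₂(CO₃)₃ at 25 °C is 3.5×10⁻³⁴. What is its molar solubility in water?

La₂(CO₃)₃(s) ⇌ 2 La³⁺(aq) + 3 CO₃²⁻(aq)
If s mol/L of La₂(CO₃)₃ dissolves, [La³⁺] = 2s and [CO₃²⁻] = 3s.
Ksp = [La³⁺]^2[CO₃²⁻]^3 = (2s)^2 · (3s)^3 = 108s^5
108s^5 = 3.5×10⁻³⁴  ⇒  s^5 = 3.2×10⁻³⁶
s = (3.2×10⁻³⁶)^(1/5) = 8.0×10⁻⁸ mol/L

8.0×10⁻⁸ M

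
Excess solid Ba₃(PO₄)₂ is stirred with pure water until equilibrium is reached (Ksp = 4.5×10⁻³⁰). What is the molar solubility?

Ba₃(PO₄)₂(s) ⇌ 3 Ba²⁺(aq) + 2 PO₄³⁻(aq)
Call the molar solubility s, so that [Ba²⁺] = 3s and [PO₄³⁻] = 2s.
Ksp = [Ba²⁺]^3[PO₄³⁻]^2 = (3s)^3 · (2s)^2 = 108s^5
108s^5 = 4.5×10⁻³⁰  ⇒  s^5 = 4.2×10⁻³²
s = 5.3×10⁻⁷ mol/L

5.3×10⁻⁷ M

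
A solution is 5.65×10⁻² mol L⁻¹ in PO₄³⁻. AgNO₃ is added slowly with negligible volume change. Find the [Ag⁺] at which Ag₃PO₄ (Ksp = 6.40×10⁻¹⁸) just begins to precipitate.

4.84×10⁻⁶ M

The threshold for precipitation is Q = Ksp.
Ag₃PO₄(s) ⇌ 3 Ag⁺(aq) + PO₄³⁻(aq)
Ksp = [Ag⁺]^3[PO₄³⁻] = [Ag⁺]^3(5.65×10⁻²)
[Ag⁺]^3 = 6.40×10⁻¹⁸ / (5.65×10⁻²) = 1.13×10⁻¹⁶
[Ag⁺] = 4.84×10⁻⁶ mol L⁻¹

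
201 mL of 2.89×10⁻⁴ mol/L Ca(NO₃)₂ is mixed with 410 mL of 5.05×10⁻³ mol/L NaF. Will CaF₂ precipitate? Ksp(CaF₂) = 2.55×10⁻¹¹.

Yes

Total volume after mixing = 201 + 410 = 611 mL.
[Ca²⁺] = (2.89×10⁻⁴)(201)/611 = 9.51×10⁻⁵ mol/L
[F⁻] = (5.05×10⁻³)(410)/611 = 3.39×10⁻³ mol/L
Q = [Ca²⁺][F⁻]^2 = 1.09×10⁻⁹
Because Q > Ksp (1.09×10⁻⁹ vs 2.55×10⁻¹¹), a precipitate of CaF₂ forms.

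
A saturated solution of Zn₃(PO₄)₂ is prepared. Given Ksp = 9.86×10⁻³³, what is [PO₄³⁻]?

3.11×10⁻⁷ M

Zn₃(PO₄)₂(s) ⇌ 3 Zn²⁺(aq) + 2 PO₄³⁻(aq)
With molar solubility s: [Zn²⁺] = 3s, [PO₄³⁻] = 2s.
Ksp = [Zn²⁺]^3[PO₄³⁻]^2 = (3s)^3 · (2s)^2 = 108s^5 = 9.86×10⁻³³
s = 1.56×10⁻⁷ mol L⁻¹
[PO₄³⁻] = 2s = 3.11×10⁻⁷ mol L⁻¹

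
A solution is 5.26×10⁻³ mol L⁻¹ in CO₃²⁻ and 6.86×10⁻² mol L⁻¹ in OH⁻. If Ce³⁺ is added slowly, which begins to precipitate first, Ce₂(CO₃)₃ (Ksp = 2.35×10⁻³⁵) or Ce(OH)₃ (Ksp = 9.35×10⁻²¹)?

Each salt precipitates once Q = Ksp for that salt.
For Ce₂(CO₃)₃: [Ce³⁺] = (Ksp/[CO₃²⁻]^3)^(1/2) = 1.27×10⁻¹⁴ mol L⁻¹
For Ce(OH)₃: [Ce³⁺] = (Ksp/[OH⁻]^3) = 2.90×10⁻¹⁷ mol L⁻¹
The smaller threshold [Ce³⁺] is reached first, so Ce(OH)₃ precipitates first.

Ce(OH)₃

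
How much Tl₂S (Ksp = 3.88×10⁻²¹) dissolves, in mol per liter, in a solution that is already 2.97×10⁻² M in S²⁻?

1.81×10⁻¹⁰ M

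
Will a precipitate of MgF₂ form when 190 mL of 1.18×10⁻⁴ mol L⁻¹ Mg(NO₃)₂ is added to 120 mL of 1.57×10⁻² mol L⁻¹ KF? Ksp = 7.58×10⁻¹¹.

Total volume after mixing = 190 + 120 = 310 mL.
[Mg²⁺] = (1.18×10⁻⁴)(190)/310 = 7.23×10⁻⁵ mol L⁻¹
[F⁻] = (1.57×10⁻²)(120)/310 = 6.08×10⁻³ mol L⁻¹
Q = [Mg²⁺][F⁻]^2 = 2.67×10⁻⁹
Since Q (2.67×10⁻⁹) exceeds Ksp (7.58×10⁻¹¹), MgF₂ will precipitate.

Yes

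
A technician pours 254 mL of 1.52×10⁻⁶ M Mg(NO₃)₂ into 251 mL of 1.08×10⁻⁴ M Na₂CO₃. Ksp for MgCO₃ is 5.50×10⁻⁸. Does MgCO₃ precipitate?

No

After mixing, V = 254 mL + 251 mL = 505 mL.
[Mg²⁺] = (1.52×10⁻⁶)(254)/505 = 7.65×10⁻⁷ M
[CO₃²⁻] = (1.08×10⁻⁴)(251)/505 = 5.37×10⁻⁵ M
Q = [Mg²⁺][CO₃²⁻] = 4.10×10⁻¹¹
Since Q (4.10×10⁻¹¹) is less than Ksp (5.50×10⁻⁸), no MgCO₃ precipitates.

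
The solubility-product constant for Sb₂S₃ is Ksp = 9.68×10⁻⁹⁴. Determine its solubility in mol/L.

9.78×10⁻²⁰ M

Sb₂S₃(s) ⇌ 2 Sb³⁺(aq) + 3 S²⁻(aq)
If s mol/L of Sb₂S₃ dissolves, [Sb³⁺] = 2s and [S²⁻] = 3s.
Ksp = [Sb³⁺]^2[S²⁻]^3 = (2s)^2 · (3s)^3 = 108s^5
108s^5 = 9.68×10⁻⁹⁴  ⇒  s^5 = 8.96×10⁻⁹⁶
s = 9.78×10⁻²⁰ M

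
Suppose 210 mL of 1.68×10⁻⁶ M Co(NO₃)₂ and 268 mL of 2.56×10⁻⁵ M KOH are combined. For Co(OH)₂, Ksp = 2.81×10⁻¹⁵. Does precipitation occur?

No

The combined volume is 478 mL.
[Co²⁺] = (1.68×10⁻⁶)(210)/478 = 7.38×10⁻⁷ M
[OH⁻] = (2.56×10⁻⁵)(268)/478 = 1.44×10⁻⁵ M
Q = [Co²⁺][OH⁻]^2 = 1.52×10⁻¹⁶
Q < Ksp (1.52×10⁻¹⁶ vs 2.81×10⁻¹⁵); the solution remains unsaturated and no precipitate forms.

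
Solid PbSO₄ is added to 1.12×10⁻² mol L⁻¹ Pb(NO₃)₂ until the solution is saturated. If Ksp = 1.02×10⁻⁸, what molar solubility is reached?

9.11×10⁻⁷ M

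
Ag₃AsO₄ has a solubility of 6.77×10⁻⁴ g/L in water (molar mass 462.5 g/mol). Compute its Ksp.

Ksp = 1.24×10⁻²²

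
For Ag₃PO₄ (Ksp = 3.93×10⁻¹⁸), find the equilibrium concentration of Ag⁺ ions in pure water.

5.86×10⁻⁵ M

Ag₃PO₄(s) ⇌ 3 Ag⁺(aq) + PO₄³⁻(aq)
Let s be the molar solubility. Then [Ag⁺] = 3s and [PO₄³⁻] = s.
Ksp = [Ag⁺]^3[PO₄³⁻] = (3s)^3 · s = 27s^4 = 3.93×10⁻¹⁸
s = 1.95×10⁻⁵ mol/L
[Ag⁺] = 3s = 5.86×10⁻⁵ mol/L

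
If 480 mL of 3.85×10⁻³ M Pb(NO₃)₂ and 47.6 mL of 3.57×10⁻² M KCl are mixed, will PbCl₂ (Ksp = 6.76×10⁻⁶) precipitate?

No

The combined volume is 527.6 mL.
[Pb²⁺] = (3.85×10⁻³)(480)/527.6 = 3.50×10⁻³ M
[Cl⁻] = (3.57×10⁻²)(47.6)/527.6 = 3.22×10⁻³ M
Q = [Pb²⁺][Cl⁻]^2 = 3.63×10⁻⁸
Since Q (3.63×10⁻⁸) is less than Ksp (6.76×10⁻⁶), no PbCl₂ precipitates.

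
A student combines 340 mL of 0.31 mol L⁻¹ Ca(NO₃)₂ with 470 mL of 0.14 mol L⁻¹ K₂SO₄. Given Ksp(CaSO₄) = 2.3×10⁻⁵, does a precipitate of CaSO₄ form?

After mixing, V = 340 mL + 470 mL = 810 mL.
[Ca²⁺] = (0.31)(340)/810 = 0.13 mol L⁻¹
[SO₄²⁻] = (0.14)(470)/810 = 8.1×10⁻² mol L⁻¹
Q = [Ca²⁺][SO₄²⁻] = 1.1×10⁻²
Since Q (1.1×10⁻²) exceeds Ksp (2.3×10⁻⁵), CaSO₄ will precipitate.

Yes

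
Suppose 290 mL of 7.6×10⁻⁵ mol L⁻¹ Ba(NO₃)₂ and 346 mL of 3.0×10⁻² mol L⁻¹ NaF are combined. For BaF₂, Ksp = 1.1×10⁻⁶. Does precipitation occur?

After mixing, V = 290 mL + 346 mL = 636 mL.
[Ba²⁺] = (7.6×10⁻⁵)(290)/636 = 3.5×10⁻⁵ mol L⁻¹
[F⁻] = (3.0×10⁻²)(346)/636 = 1.6×10⁻² mol L⁻¹
Q = [Ba²⁺][F⁻]^2 = 9.2×10⁻⁹
Since Q (9.2×10⁻⁹) is less than Ksp (1.1×10⁻⁶), no BaF₂ precipitates.

No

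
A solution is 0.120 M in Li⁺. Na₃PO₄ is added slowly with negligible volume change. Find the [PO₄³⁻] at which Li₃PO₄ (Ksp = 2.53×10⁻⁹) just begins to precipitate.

The threshold for precipitation is Q = Ksp.
Li₃PO₄(s) ⇌ 3 Li⁺(aq) + PO₄³⁻(aq)
Ksp = [Li⁺]^3[PO₄³⁻] = [PO₄³⁻](0.120)^3
[PO₄³⁻] = 2.53×10⁻⁹ / (0.120)^3 = 1.46×10⁻⁶
[PO₄³⁻] = 1.46×10⁻⁶ M

1.46×10⁻⁶ M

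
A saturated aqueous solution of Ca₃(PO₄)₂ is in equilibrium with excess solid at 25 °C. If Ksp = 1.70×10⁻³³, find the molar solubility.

1.09×10⁻⁷ M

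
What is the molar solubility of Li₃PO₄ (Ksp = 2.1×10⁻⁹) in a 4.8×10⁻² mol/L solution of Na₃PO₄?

Li₃PO₄(s) ⇌ 3 Li⁺(aq) + PO₄³⁻(aq)
The solution already contains PO₄³⁻ at 4.8×10⁻² mol/L. Let s be the molar solubility of Li₃PO₄.
[PO₄³⁻] ≈ 4.8×10⁻² mol/L (common ion dominates); [Li⁺] = 3s.
Ksp = [Li⁺]^3[PO₄³⁻] = (3s)^3(4.8×10⁻²)
(3s)^3 = 2.1×10⁻⁹ / (4.8×10⁻²) = 4.4×10⁻⁸
s = 1.2×10⁻³ mol/L

1.2×10⁻³ M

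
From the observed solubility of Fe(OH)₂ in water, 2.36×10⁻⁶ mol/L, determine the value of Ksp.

Fe(OH)₂(s) ⇌ Fe²⁺(aq) + 2 OH⁻(aq)
Call the molar solubility s, so that [Fe²⁺] = s and [OH⁻] = 2s.
Ksp = [Fe²⁺][OH⁻]^2 = s · (2s)^2 = 4s^3
Ksp = 4 × (2.36×10⁻⁶)^3 = 5.26×10⁻¹⁷

Ksp = 5.26×10⁻¹⁷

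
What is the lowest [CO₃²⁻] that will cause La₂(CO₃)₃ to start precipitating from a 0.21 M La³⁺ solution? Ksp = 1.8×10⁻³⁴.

Each salt precipitates once Q = Ksp for that salt.
La₂(CO₃)₃(s) ⇌ 2 La³⁺(aq) + 3 CO₃²⁻(aq)
Ksp = [La³⁺]^2[CO₃²⁻]^3 = [CO₃²⁻]^3(0.21)^2
[CO₃²⁻]^3 = 1.8×10⁻³⁴ / (0.21)^2 = 4.1×10⁻³³
[CO₃²⁻] = 1.6×10⁻¹¹ M

1.6×10⁻¹¹ M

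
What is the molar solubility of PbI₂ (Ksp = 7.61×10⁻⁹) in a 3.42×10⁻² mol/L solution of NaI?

6.51×10⁻⁶ M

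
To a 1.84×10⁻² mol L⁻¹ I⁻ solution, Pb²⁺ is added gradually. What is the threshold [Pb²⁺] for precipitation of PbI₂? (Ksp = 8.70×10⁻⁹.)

2.57×10⁻⁵ M

A salt starts to precipitate once the ion product Q reaches its Ksp.
PbI₂(s) ⇌ Pb²⁺(aq) + 2 I⁻(aq)
Ksp = [Pb²⁺][I⁻]^2 = [Pb²⁺](1.84×10⁻²)^2
[Pb²⁺] = 8.70×10⁻⁹ / (1.84×10⁻²)^2 = 2.57×10⁻⁵
[Pb²⁺] = 2.57×10⁻⁵ mol L⁻¹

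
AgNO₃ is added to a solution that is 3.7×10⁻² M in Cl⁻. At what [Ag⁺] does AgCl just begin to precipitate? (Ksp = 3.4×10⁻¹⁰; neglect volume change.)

9.2×10⁻⁹ M

Precipitation of each salt begins when its ion product equals Ksp.
AgCl(s) ⇌ Ag⁺(aq) + Cl⁻(aq)
Ksp = [Ag⁺][Cl⁻] = [Ag⁺](3.7×10⁻²)
[Ag⁺] = 3.4×10⁻¹⁰ / (3.7×10⁻²) = 9.2×10⁻⁹
[Ag⁺] = 9.2×10⁻⁹ M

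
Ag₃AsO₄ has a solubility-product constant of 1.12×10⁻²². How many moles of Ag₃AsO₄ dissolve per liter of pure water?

1.43×10⁻⁶ M

Ag₃AsO₄(s) ⇌ 3 Ag⁺(aq) + AsO₄³⁻(aq)
If s mol/L of Ag₃AsO₄ dissolves, [Ag⁺] = 3s and [AsO₄³⁻] = s.
Ksp = [Ag⁺]^3[AsO₄³⁻] = (3s)^3 · s = 27s^4
27s^4 = 1.12×10⁻²²  ⇒  s^4 = 4.15×10⁻²⁴
s = (4.15×10⁻²⁴)^(1/4) = 1.43×10⁻⁶ mol/L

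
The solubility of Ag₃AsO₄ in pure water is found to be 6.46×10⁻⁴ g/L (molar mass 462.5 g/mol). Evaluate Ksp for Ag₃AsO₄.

Ksp = 1.03×10⁻²²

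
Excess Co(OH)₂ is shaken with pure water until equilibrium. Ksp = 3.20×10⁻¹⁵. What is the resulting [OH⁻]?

1.86×10⁻⁵ M

Co(OH)₂(s) ⇌ Co²⁺(aq) + 2 OH⁻(aq)
With molar solubility s: [Co²⁺] = s, [OH⁻] = 2s.
Ksp = [Co²⁺][OH⁻]^2 = s · (2s)^2 = 4s^3 = 3.20×10⁻¹⁵
s = 9.28×10⁻⁶ mol/L
[OH⁻] = 2s = 1.86×10⁻⁵ mol/L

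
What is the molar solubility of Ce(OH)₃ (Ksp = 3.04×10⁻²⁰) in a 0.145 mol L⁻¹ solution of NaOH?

9.97×10⁻¹⁸ M

Ce(OH)₃(s) ⇌ Ce³⁺(aq) + 3 OH⁻(aq)
With OH⁻ already at 0.145 mol L⁻¹ and s small, take [OH⁻] ≈ 0.145 mol L⁻¹ and [Ce³⁺] = s.
Ksp = [Ce³⁺][OH⁻]^3 = s(0.145)^3
s = 3.04×10⁻²⁰ / (0.145)^3 = 9.97×10⁻¹⁸
s = 9.97×10⁻¹⁸ mol L⁻¹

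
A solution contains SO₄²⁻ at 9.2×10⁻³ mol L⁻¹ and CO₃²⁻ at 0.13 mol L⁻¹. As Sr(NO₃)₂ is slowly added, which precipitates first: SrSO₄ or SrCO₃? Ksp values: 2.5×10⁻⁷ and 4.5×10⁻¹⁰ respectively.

SrCO₃

Precipitation of each salt begins when its ion product equals Ksp.
For SrSO₄: [Sr²⁺] = (Ksp/[SO₄²⁻]) = 2.7×10⁻⁵ mol L⁻¹
For SrCO₃: [Sr²⁺] = (Ksp/[CO₃²⁻]) = 3.5×10⁻⁹ mol L⁻¹
Since SrCO₃ needs less Sr²⁺ to reach saturation, it precipitates first.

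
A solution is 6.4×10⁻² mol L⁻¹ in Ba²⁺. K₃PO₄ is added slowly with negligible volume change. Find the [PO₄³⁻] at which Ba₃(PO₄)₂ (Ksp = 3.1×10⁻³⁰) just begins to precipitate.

1.1×10⁻¹³ M

The threshold for precipitation is Q = Ksp.
Ba₃(PO₄)₂(s) ⇌ 3 Ba²⁺(aq) + 2 PO₄³⁻(aq)
Ksp = [Ba²⁺]^3[PO₄³⁻]^2 = [PO₄³⁻]^2(6.4×10⁻²)^3
[PO₄³⁻]^2 = 3.1×10⁻³⁰ / (6.4×10⁻²)^3 = 1.2×10⁻²⁶
[PO₄³⁻] = 1.1×10⁻¹³ mol L⁻¹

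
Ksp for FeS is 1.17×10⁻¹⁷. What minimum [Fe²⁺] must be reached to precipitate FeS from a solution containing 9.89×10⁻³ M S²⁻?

1.18×10⁻¹⁵ M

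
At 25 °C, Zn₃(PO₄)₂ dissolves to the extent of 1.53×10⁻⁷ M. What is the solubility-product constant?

Ksp = 9.05×10⁻³³

Zn₃(PO₄)₂(s) ⇌ 3 Zn²⁺(aq) + 2 PO₄³⁻(aq)
If s mol/L of Zn₃(PO₄)₂ dissolves, [Zn²⁺] = 3s and [PO₄³⁻] = 2s.
Ksp = [Zn²⁺]^3[PO₄³⁻]^2 = (3s)^3 · (2s)^2 = 108s^5
Ksp = 108 × (1.53×10⁻⁷)^5 = 9.05×10⁻³³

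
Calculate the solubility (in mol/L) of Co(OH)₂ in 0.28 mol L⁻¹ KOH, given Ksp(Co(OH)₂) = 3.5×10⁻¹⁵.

Co(OH)₂(s) ⇌ Co²⁺(aq) + 2 OH⁻(aq)
OH⁻ is already present at 0.28 mol L⁻¹. If s mol/L of Co(OH)₂ dissolves, [Co²⁺] = s while [OH⁻] ≈ 0.28 mol L⁻¹.
Ksp = [Co²⁺][OH⁻]^2 = s(0.28)^2
s = 3.5×10⁻¹⁵ / (0.28)^2 = 4.5×10⁻¹⁴
s = 4.5×10⁻¹⁴ mol L⁻¹

4.5×10⁻¹⁴ M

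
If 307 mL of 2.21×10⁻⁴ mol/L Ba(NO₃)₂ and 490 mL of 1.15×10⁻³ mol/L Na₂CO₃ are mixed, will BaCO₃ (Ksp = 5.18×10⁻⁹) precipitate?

Yes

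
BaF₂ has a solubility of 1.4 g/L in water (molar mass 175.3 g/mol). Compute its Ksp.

Ksp = 2.0×10⁻⁶

Molar solubility s = (1.4 g/L) / (175.3 g/mol) = 7.986×10⁻³ mol/L
BaF₂(s) ⇌ Ba²⁺(aq) + 2 F⁻(aq)
Let s be the molar solubility. Then [Ba²⁺] = s and [F⁻] = 2s.
Ksp = [Ba²⁺][F⁻]^2 = s · (2s)^2 = 4s^3
Ksp = 4 × (7.986×10⁻³)^3 = 2.0×10⁻⁶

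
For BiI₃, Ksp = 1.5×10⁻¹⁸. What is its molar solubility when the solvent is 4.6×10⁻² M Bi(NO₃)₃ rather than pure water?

1.1×10⁻⁶ M

BiI₃(s) ⇌ Bi³⁺(aq) + 3 I⁻(aq)
Bi³⁺ is already present at 4.6×10⁻² M. If s mol/L of BiI₃ dissolves, [I⁻] = 3s while [Bi³⁺] ≈ 4.6×10⁻² M.
Ksp = [Bi³⁺][I⁻]^3 = (4.6×10⁻²)(3s)^3
(3s)^3 = 1.5×10⁻¹⁸ / (4.6×10⁻²) = 3.3×10⁻¹⁷
s = 1.1×10⁻⁶ M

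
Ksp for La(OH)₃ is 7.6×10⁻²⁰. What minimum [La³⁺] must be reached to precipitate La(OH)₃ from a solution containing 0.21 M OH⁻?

The threshold for precipitation is Q = Ksp.
La(OH)₃(s) ⇌ La³⁺(aq) + 3 OH⁻(aq)
Ksp = [La³⁺][OH⁻]^3 = [La³⁺](0.21)^3
[La³⁺] = 7.6×10⁻²⁰ / (0.21)^3 = 8.2×10⁻¹⁸
[La³⁺] = 8.2×10⁻¹⁸ M

8.2×10⁻¹⁸ M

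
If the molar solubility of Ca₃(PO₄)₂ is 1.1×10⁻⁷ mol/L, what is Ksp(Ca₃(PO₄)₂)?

Ksp = 1.7×10⁻³³

Ca₃(PO₄)₂(s) ⇌ 3 Ca²⁺(aq) + 2 PO₄³⁻(aq)
Call the molar solubility s, so that [Ca²⁺] = 3s and [PO₄³⁻] = 2s.
Ksp = [Ca²⁺]^3[PO₄³⁻]^2 = (3s)^3 · (2s)^2 = 108s^5
Ksp = 108 × (1.1×10⁻⁷)^5 = 1.7×10⁻³³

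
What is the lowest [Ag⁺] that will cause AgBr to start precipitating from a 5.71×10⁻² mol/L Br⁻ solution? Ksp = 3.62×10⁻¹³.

Precipitation of each salt begins when its ion product equals Ksp.
AgBr(s) ⇌ Ag⁺(aq) + Br⁻(aq)
Ksp = [Ag⁺][Br⁻] = [Ag⁺](5.71×10⁻²)
[Ag⁺] = 3.62×10⁻¹³ / (5.71×10⁻²) = 6.34×10⁻¹²
[Ag⁺] = 6.34×10⁻¹² mol/L

6.34×10⁻¹² M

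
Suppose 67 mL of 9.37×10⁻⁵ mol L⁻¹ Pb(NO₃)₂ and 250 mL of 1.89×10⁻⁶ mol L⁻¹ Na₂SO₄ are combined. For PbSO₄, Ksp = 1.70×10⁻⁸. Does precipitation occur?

No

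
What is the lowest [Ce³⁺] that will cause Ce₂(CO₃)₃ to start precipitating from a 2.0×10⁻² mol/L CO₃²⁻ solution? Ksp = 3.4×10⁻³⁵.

2.1×10⁻¹⁵ M

Precipitation begins when Q = Ksp.
Ce₂(CO₃)₃(s) ⇌ 2 Ce³⁺(aq) + 3 CO₃²⁻(aq)
Ksp = [Ce³⁺]^2[CO₃²⁻]^3 = [Ce³⁺]^2(2.0×10⁻²)^3
[Ce³⁺]^2 = 3.4×10⁻³⁵ / (2.0×10⁻²)^3 = 4.3×10⁻³⁰
[Ce³⁺] = 2.1×10⁻¹⁵ mol/L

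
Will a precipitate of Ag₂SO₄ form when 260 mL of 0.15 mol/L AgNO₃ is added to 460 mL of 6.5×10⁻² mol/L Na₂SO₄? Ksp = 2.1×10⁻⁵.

Yes

The combined volume is 720 mL.
[Ag⁺] = (0.15)(260)/720 = 5.4×10⁻² mol/L
[SO₄²⁻] = (6.5×10⁻²)(460)/720 = 4.2×10⁻² mol/L
Q = [Ag⁺]^2[SO₄²⁻] = 1.2×10⁻⁴
Because Q > Ksp (1.2×10⁻⁴ vs 2.1×10⁻⁵), a precipitate of Ag₂SO₄ forms.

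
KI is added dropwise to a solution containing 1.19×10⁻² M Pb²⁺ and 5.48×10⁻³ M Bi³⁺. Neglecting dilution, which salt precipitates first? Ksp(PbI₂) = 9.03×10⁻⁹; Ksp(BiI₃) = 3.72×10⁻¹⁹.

BiI₃

A salt starts to precipitate once the ion product Q reaches its Ksp.
For PbI₂: [I⁻] = (Ksp/[Pb²⁺])^(1/2) = 8.71×10⁻⁴ M
For BiI₃: [I⁻] = (Ksp/[Bi³⁺])^(1/3) = 4.08×10⁻⁶ M
Since BiI₃ needs less I⁻ to reach saturation, it precipitates first.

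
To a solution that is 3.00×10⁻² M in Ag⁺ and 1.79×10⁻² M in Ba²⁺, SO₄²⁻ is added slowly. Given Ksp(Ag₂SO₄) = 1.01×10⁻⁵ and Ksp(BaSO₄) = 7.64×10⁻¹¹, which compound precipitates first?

Each salt precipitates once Q = Ksp for that salt.
For Ag₂SO₄: [SO₄²⁻] = (Ksp/[Ag⁺]^2) = 1.12×10⁻² M
For BaSO₄: [SO₄²⁻] = (Ksp/[Ba²⁺]) = 4.27×10⁻⁹ M
Since BaSO₄ needs less SO₄²⁻ to reach saturation, it precipitates first.

BaSO₄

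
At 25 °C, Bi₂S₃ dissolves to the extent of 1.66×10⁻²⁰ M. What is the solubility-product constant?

Bi₂S₃(s) ⇌ 2 Bi³⁺(aq) + 3 S²⁻(aq)
Let s be the molar solubility. Then [Bi³⁺] = 2s and [S²⁻] = 3s.
Ksp = [Bi³⁺]^2[S²⁻]^3 = (2s)^2 · (3s)^3 = 108s^5
Ksp = 108 × (1.66×10⁻²⁰)^5 = 1.36×10⁻⁹⁷

Ksp = 1.36×10⁻⁹⁷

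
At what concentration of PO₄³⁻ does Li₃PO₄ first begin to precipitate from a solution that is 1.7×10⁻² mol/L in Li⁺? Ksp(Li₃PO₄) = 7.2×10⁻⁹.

Precipitation of each salt begins when its ion product equals Ksp.
Li₃PO₄(s) ⇌ 3 Li⁺(aq) + PO₄³⁻(aq)
Ksp = [Li⁺]^3[PO₄³⁻] = [PO₄³⁻](1.7×10⁻²)^3
[PO₄³⁻] = 7.2×10⁻⁹ / (1.7×10⁻²)^3 = 1.5×10⁻³
[PO₄³⁻] = 1.5×10⁻³ mol/L

1.5×10⁻³ M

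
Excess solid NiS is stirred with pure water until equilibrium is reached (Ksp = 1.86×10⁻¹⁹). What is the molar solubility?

NiS(s) ⇌ Ni²⁺(aq) + S²⁻(aq)
Call the molar solubility s, so that [Ni²⁺] = s and [S²⁻] = s.
Ksp = [Ni²⁺][S²⁻] = s · s = s^2
s^2 = 1.86×10⁻¹⁹
s = 4.31×10⁻¹⁰ M

4.31×10⁻¹⁰ M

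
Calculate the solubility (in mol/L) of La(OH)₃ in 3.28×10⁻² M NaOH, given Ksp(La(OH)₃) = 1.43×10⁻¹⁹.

La(OH)₃(s) ⇌ La³⁺(aq) + 3 OH⁻(aq)
Let s be the solubility of La(OH)₃ here. The common ion gives [OH⁻] ≈ 3.28×10⁻² M, and [La³⁺] = s.
Ksp = [La³⁺][OH⁻]^3 = s(3.28×10⁻²)^3
s = 1.43×10⁻¹⁹ / (3.28×10⁻²)^3 = 4.05×10⁻¹⁵
s = 4.05×10⁻¹⁵ M

4.05×10⁻¹⁵ M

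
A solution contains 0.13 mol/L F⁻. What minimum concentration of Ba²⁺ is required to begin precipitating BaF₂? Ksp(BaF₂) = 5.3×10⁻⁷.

3.1×10⁻⁵ M

The threshold for precipitation is Q = Ksp.
BaF₂(s) ⇌ Ba²⁺(aq) + 2 F⁻(aq)
Ksp = [Ba²⁺][F⁻]^2 = [Ba²⁺](0.13)^2
[Ba²⁺] = 5.3×10⁻⁷ / (0.13)^2 = 3.1×10⁻⁵
[Ba²⁺] = 3.1×10⁻⁵ mol/L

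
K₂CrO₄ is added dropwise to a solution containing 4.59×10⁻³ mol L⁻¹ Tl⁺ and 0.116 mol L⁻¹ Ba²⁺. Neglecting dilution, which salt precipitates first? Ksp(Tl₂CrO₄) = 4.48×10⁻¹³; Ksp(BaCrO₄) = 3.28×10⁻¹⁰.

BaCrO₄

Precipitation of each salt begins when its ion product equals Ksp.
For Tl₂CrO₄: [CrO₄²⁻] = (Ksp/[Tl⁺]^2) = 2.13×10⁻⁸ mol L⁻¹
For BaCrO₄: [CrO₄²⁻] = (Ksp/[Ba²⁺]) = 2.83×10⁻⁹ mol L⁻¹
The smaller threshold [CrO₄²⁻] is reached first, so BaCrO₄ precipitates first.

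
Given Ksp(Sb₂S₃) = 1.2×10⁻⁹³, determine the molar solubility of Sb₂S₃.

Sb₂S₃(s) ⇌ 2 Sb³⁺(aq) + 3 S²⁻(aq)
Call the molar solubility s, so that [Sb³⁺] = 2s and [S²⁻] = 3s.
Ksp = [Sb³⁺]^2[S²⁻]^3 = (2s)^2 · (3s)^3 = 108s^5
108s^5 = 1.2×10⁻⁹³  ⇒  s^5 = 1.1×10⁻⁹⁵
s = 1.0×10⁻¹⁹ mol/L

1.0×10⁻¹⁹ M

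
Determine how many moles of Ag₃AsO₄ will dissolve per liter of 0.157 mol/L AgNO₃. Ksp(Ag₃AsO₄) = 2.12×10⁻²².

5.48×10⁻²⁰ M

Ag₃AsO₄(s) ⇌ 3 Ag⁺(aq) + AsO₄³⁻(aq)
Ag⁺ is already present at 0.157 mol/L. If s mol/L of Ag₃AsO₄ dissolves, [AsO₄³⁻] = s while [Ag⁺] ≈ 0.157 mol/L.
Ksp = [Ag⁺]^3[AsO₄³⁻] = (0.157)^3s
s = 2.12×10⁻²² / (0.157)^3 = 5.48×10⁻²⁰
s = 5.48×10⁻²⁰ mol/L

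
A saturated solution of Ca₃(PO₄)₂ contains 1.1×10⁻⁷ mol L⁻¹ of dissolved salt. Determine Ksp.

Ksp = 1.7×10⁻³³

Ca₃(PO₄)₂(s) ⇌ 3 Ca²⁺(aq) + 2 PO₄³⁻(aq)
Let s be the molar solubility. Then [Ca²⁺] = 3s and [PO₄³⁻] = 2s.
Ksp = [Ca²⁺]^3[PO₄³⁻]^2 = (3s)^3 · (2s)^2 = 108s^5
Ksp = 108 × (1.1×10⁻⁷)^5 = 1.7×10⁻³³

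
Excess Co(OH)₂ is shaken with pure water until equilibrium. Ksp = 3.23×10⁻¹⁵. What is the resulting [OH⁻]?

1.86×10⁻⁵ M

Co(OH)₂(s) ⇌ Co²⁺(aq) + 2 OH⁻(aq)
For each mole of Co(OH)₂ that dissolves per liter, [Co²⁺] = s and [OH⁻] = 2s; let s denote this solubility.
Ksp = [Co²⁺][OH⁻]^2 = s · (2s)^2 = 4s^3 = 3.23×10⁻¹⁵
s = 9.31×10⁻⁶ M
[OH⁻] = 2s = 1.86×10⁻⁵ M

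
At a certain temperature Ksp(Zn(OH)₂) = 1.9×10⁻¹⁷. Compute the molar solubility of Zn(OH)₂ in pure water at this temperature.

Zn(OH)₂(s) ⇌ Zn²⁺(aq) + 2 OH⁻(aq)
Let s be the molar solubility. Then [Zn²⁺] = s and [OH⁻] = 2s.
Ksp = [Zn²⁺][OH⁻]^2 = s · (2s)^2 = 4s^3
4s^3 = 1.9×10⁻¹⁷  ⇒  s^3 = 4.8×10⁻¹⁸
s = 1.7×10⁻⁶ mol L⁻¹

1.7×10⁻⁶ M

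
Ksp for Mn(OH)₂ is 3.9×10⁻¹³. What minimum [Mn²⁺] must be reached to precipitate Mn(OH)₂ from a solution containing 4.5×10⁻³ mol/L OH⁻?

1.9×10⁻⁸ M

A salt starts to precipitate once the ion product Q reaches its Ksp.
Mn(OH)₂(s) ⇌ Mn²⁺(aq) + 2 OH⁻(aq)
Ksp = [Mn²⁺][OH⁻]^2 = [Mn²⁺](4.5×10⁻³)^2
[Mn²⁺] = 3.9×10⁻¹³ / (4.5×10⁻³)^2 = 1.9×10⁻⁸
[Mn²⁺] = 1.9×10⁻⁸ mol/L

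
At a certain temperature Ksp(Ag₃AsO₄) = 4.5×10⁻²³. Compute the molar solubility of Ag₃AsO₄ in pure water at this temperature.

1.1×10⁻⁶ M

Ag₃AsO₄(s) ⇌ 3 Ag⁺(aq) + AsO₄³⁻(aq)
Let s be the molar solubility. Then [Ag⁺] = 3s and [AsO₄³⁻] = s.
Ksp = [Ag⁺]^3[AsO₄³⁻] = (3s)^3 · s = 27s^4
27s^4 = 4.5×10⁻²³  ⇒  s^4 = 1.7×10⁻²⁴
Taking the 4th root, s = 1.1×10⁻⁶ mol/L.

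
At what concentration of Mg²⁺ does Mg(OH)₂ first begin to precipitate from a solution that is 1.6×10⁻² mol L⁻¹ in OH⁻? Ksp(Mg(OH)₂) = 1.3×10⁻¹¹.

The threshold for precipitation is Q = Ksp.
Mg(OH)₂(s) ⇌ Mg²⁺(aq) + 2 OH⁻(aq)
Ksp = [Mg²⁺][OH⁻]^2 = [Mg²⁺](1.6×10⁻²)^2
[Mg²⁺] = 1.3×10⁻¹¹ / (1.6×10⁻²)^2 = 5.1×10⁻⁸
[Mg²⁺] = 5.1×10⁻⁸ mol L⁻¹

5.1×10⁻⁸ M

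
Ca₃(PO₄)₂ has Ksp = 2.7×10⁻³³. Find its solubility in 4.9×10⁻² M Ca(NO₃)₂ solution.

Ca₃(PO₄)₂(s) ⇌ 3 Ca²⁺(aq) + 2 PO₄³⁻(aq)
Ca²⁺ is already present at 4.9×10⁻² M. If s mol/L of Ca₃(PO₄)₂ dissolves, [PO₄³⁻] = 2s while [Ca²⁺] ≈ 4.9×10⁻² M.
Ksp = [Ca²⁺]^3[PO₄³⁻]^2 = (4.9×10⁻²)^3(2s)^2
(2s)^2 = 2.7×10⁻³³ / (4.9×10⁻²)^3 = 2.3×10⁻²⁹
s = 2.4×10⁻¹⁵ M

2.4×10⁻¹⁵ M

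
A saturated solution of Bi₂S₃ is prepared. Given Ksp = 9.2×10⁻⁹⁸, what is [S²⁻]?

Bi₂S₃(s) ⇌ 2 Bi³⁺(aq) + 3 S²⁻(aq)
With molar solubility s: [Bi³⁺] = 2s, [S²⁻] = 3s.
Ksp = [Bi³⁺]^2[S²⁻]^3 = (2s)^2 · (3s)^3 = 108s^5 = 9.2×10⁻⁹⁸
s = 1.5×10⁻²⁰ M
[S²⁻] = 3s = 4.6×10⁻²⁰ M

4.6×10⁻²⁰ M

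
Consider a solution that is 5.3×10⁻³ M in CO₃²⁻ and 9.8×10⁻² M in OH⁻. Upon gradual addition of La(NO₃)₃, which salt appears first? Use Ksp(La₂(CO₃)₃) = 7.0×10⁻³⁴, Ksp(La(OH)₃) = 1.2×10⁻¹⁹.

Precipitation of each salt begins when its ion product equals Ksp.
For La₂(CO₃)₃: [La³⁺] = (Ksp/[CO₃²⁻]^3)^(1/2) = 6.9×10⁻¹⁴ M
For La(OH)₃: [La³⁺] = (Ksp/[OH⁻]^3) = 1.3×10⁻¹⁶ M
Since La(OH)₃ needs less La³⁺ to reach saturation, it precipitates first.

La(OH)₃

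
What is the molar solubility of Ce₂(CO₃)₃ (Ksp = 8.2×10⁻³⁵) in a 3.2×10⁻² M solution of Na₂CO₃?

Ce₂(CO₃)₃(s) ⇌ 2 Ce³⁺(aq) + 3 CO₃²⁻(aq)
The solution already contains CO₃²⁻ at 3.2×10⁻² M. Let s be the molar solubility of Ce₂(CO₃)₃.
[CO₃²⁻] ≈ 3.2×10⁻² M (common ion dominates); [Ce³⁺] = 2s.
Ksp = [Ce³⁺]^2[CO₃²⁻]^3 = (2s)^2(3.2×10⁻²)^3
(2s)^2 = 8.2×10⁻³⁵ / (3.2×10⁻²)^3 = 2.5×10⁻³⁰
s = 7.9×10⁻¹⁶ M

7.9×10⁻¹⁶ M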